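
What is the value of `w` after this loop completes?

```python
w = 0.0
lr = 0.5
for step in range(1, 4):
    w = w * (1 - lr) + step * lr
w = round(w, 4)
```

Moving average with lr=0.5
`w` takes the values: 0.0 → 0.5 → 1.25 → 2.125

Answer: 2.125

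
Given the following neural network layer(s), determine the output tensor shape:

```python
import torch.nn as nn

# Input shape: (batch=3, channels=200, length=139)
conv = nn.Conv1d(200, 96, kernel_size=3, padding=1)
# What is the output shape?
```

Input: (3, 200, 139) -> Output: (3, 96, 139)

Answer: (3, 96, 139)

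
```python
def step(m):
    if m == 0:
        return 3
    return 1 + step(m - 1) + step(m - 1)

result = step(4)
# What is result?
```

step(m) = 1 + 2·step(m-1), step(0)=3. Closed form: (3+1)·2^4 - 1 = 63.

Answer: 63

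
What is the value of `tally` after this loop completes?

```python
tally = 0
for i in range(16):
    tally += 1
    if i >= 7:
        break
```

Loop breaks when i reaches 7, tally is 8
`tally` takes the values: 0 → 1 → 2 → 3 → 4 → 5 → 6 → 7 → 8

Answer: 8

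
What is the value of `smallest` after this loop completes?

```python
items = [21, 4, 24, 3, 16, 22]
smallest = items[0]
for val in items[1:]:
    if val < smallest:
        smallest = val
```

Minimum of [21, 4, 24, 3, 16, 22]
`smallest` takes the values: 21 → 4 → 3

Answer: 3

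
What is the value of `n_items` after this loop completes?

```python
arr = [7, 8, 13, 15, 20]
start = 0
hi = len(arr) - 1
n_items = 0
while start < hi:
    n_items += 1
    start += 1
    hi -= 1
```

Iterations until pointers meet (list length 5)
`n_items` takes the values: 0 → 1 → 2

Answer: 2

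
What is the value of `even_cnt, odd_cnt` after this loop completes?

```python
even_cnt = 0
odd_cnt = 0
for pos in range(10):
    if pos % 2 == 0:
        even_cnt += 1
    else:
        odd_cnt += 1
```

Count evens and odds in range(10)
`even_cnt, odd_cnt` takes the values: (0, 0) → (1, 0) → (1, 1) → (2, 1) → (2, 2) → (3, 2) → (3, 3) → (4, 3) → (4, 4) → (5, 4) → (5, 5)

Answer: 5, 5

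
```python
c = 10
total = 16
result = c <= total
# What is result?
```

Trace:
`c = 10` → c = 10
`total = 16` → total = 16
`result = c <= total` → result = True
So result = True

Answer: True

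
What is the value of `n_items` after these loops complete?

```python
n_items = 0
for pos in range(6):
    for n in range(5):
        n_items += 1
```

6 * 5 = 30
`n_items` takes the values: 0 → 1 → 2 → 3 → 4 → 5 → 6 → 7 → 8 → 9 → 10 → 11 → 12 → 13 → 14 → 15 → 16 → 17 → 18 → 19 → 20 → 21 → 22 → 23 → 24 → 25 → 26 → 27 → 28 → 29 → 30

Answer: 30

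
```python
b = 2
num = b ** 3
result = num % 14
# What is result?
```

Trace:
`b = 2` → b = 2
`num = b ** 3` → num = 8
`result = num % 14` → result = 8
So result = 8

Answer: 8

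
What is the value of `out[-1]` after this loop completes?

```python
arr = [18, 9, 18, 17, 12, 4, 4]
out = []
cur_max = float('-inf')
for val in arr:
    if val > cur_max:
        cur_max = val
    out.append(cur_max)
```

Running max ends at 18
`out` takes the values: [] → [18] → [18, 18] → [18, 18, 18] → [18, 18, 18, 18] → [18, 18, 18, 18, 18] → [18, 18, 18, 18, 18, 18] → [18, 18, 18, 18, 18, 18, 18]
So `out[-1]` = 18

Answer: 18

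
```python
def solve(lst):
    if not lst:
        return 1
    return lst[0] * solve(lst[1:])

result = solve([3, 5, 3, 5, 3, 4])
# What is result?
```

Product over [3, 5, 3, 5, 3, 4] = 3 * 5 * 3 * 5 * 3 * 4 = 2700

Answer: 2700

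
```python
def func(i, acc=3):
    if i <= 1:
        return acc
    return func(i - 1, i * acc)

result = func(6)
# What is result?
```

Accumulator trace (n, acc): (6, 3) -> (5, 18) -> (4, 90) -> (3, 360) -> (2, 1080) -> (1, 2160) -> return 2160

Answer: 2160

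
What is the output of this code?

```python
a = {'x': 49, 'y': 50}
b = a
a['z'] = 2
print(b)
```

Key concept: dict aliasing.
Step by step:
`a = {'x': 49, 'y': 50}` → a = {'x': 49, 'y': 50}
`b = a` → b = {'x': 49, 'y': 50} (same object as a)
`a['z'] = 2` → a = {'x': 49, 'y': 50, 'z': 2} (same object as b); b = {'x': 49, 'y': 50, 'z': 2} (same object as a)
`print(b)` → prints {'x': 49, 'y': 50, 'z': 2}

Answer: {'x': 49, 'y': 50, 'z': 2}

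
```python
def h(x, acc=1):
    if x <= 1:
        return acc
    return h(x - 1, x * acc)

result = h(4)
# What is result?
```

Accumulator trace (n, acc): (4, 1) -> (3, 4) -> (2, 12) -> (1, 24) -> return 24

Answer: 24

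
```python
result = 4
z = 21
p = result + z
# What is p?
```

Trace:
`result = 4` → result = 4
`z = 21` → z = 21
`p = result + z` → p = 25
So p = 25

Answer: 25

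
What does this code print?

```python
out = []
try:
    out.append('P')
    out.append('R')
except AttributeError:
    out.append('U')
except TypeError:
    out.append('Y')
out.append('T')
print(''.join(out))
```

Execution trace: 'P' (try body) → 'R' (try body, no exception) → 'T' (after the try/except). Output: PRT

Answer: PRT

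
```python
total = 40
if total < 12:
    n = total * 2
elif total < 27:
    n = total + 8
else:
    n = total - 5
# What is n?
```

Trace:
`total = 40` → total = 40
`if total < 12: ...` → total < 12 is False, total < 27 is False, take else branch → n = 35
So n = 35

Answer: 35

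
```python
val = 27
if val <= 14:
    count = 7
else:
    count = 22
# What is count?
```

Trace:
`val = 27` → val = 27
`if val <= 14: ...` → val <= 14 is False, take else branch → count = 22
So count = 22

Answer: 22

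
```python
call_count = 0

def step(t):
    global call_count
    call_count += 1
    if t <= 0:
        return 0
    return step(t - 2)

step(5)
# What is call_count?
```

Linear recursion stepping by 2: 4 calls from t=5 down to ≤0.

Answer: 4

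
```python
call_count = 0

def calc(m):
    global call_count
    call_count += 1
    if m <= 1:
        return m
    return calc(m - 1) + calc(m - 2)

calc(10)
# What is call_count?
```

Calls(m) = 1 + Calls(m-1) + Calls(m-2); Calls(0)=Calls(1)=1. For m=10 this gives 177.

Answer: 177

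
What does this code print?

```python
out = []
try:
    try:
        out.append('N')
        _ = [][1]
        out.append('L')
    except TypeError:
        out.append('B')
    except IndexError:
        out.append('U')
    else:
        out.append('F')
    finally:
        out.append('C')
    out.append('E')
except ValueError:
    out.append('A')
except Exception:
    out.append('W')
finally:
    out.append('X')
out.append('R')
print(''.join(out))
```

Execution trace: 'N' (inner try body) → 'U' (inner except IndexError) → 'C' (inner finally) → 'E' (try body, no exception) → 'X' (finally) → 'R' (after the try/except). Output: NUCEXR

Answer: NUCEXR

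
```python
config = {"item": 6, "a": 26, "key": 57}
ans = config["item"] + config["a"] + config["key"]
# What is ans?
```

Trace:
`config = {"item": 6, "a": 26, "key": 57}` → config = {'item': 6, 'a': 26, 'key': 57}
`ans = config["item"] + config["a"] + config["key"]` → ans = 89
So ans = 89

Answer: 89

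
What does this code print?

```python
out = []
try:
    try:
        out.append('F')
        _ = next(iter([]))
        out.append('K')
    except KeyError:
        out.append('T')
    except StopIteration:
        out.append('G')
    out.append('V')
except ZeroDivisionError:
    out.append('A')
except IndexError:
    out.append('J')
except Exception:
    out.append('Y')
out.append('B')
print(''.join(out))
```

Execution trace: 'F' (inner try body) → 'G' (inner except StopIteration) → 'V' (try body, no exception) → 'B' (after the try/except). Output: FGVB

Answer: FGVB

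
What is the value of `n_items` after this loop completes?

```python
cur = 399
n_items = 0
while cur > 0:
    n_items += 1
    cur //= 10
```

Count digits by repeated division by 10
`n_items` takes the values: 0 → 1 → 2 → 3

Answer: 3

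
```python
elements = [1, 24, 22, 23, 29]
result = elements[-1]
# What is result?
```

Trace:
`elements = [1, 24, 22, 23, 29]` → elements = [1, 24, 22, 23, 29]
`result = elements[-1]` → result = 29
So result = 29

Answer: 29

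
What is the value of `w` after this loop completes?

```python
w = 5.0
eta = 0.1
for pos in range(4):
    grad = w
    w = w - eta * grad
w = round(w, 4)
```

Gradient descent: w = 5.0 * (1 - 0.1)^4
`w` takes the values: 5.0 → 4.5 → 4.05 → 3.645 → 3.2805

Answer: 3.2805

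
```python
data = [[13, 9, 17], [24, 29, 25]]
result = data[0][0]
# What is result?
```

Trace:
`data = [[13, 9, 17], [24, 29, 25]]` → data = [[13, 9, 17], [24, 29, 25]]
`result = data[0][0]` → result = 13
So result = 13

Answer: 13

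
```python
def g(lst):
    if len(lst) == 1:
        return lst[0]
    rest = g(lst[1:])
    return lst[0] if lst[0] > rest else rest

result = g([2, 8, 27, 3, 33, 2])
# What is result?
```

Recursive max over [2, 8, 27, 3, 33, 2] = 33

Answer: 33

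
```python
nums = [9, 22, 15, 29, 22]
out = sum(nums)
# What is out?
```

Trace:
`nums = [9, 22, 15, 29, 22]` → nums = [9, 22, 15, 29, 22]
`out = sum(nums)` → out = 97
So out = 97

Answer: 97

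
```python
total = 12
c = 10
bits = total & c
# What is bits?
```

Trace:
`total = 12` → total = 12
`c = 10` → c = 10
`bits = total & c` → bits = 8
So bits = 8

Answer: 8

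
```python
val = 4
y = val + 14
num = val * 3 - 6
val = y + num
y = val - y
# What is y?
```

Trace:
`val = 4` → val = 4
`y = val + 14` → y = 18
`num = val * 3 - 6` → num = 6
`val = y + num` → val = 24
`y = val - y` → y = 6
So y = 6

Answer: 6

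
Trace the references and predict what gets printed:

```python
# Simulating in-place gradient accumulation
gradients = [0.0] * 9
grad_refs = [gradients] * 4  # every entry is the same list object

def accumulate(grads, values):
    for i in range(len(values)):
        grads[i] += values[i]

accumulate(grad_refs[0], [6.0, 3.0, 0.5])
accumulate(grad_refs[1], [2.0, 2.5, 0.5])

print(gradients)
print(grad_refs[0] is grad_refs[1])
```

Key concept: gradient accumulation aliasing.
Step by step:
`gradients = [0.0] * 9` → gradients = [0.0, 0.0, 0.0, 0.0, 0.0, 0.0, 0.0, 0.0, 0.0]
`grad_refs = [gradients] * 4` → grad_refs = [[0.0, 0.0, 0.0, 0.0, 0.0, 0.0, 0.0, 0.0, 0.0], [0.0, 0.0, 0.0, 0.0, 0.0, 0.0, 0.0, 0.0, 0.0], [0.0, 0.0, 0.0, 0.0, 0.0, 0.0, 0.0, 0.0, 0.0], [0.0, 0.0, 0.0, 0.0, 0.0, 0.0, 0.0, 0.0, 0.0]]
`accumulate(grad_refs[0], [6.0, 3.0, 0.5])` → gradients = [6.0, 3.0, 0.5, 0.0, 0.0, 0.0, 0.0, 0.0, 0.0]; grad_refs = [[6.0, 3.0, 0.5, 0.0, 0.0, 0.0, 0.0, 0.0, 0.0], [6.0, 3.0, 0.5, 0.0, 0.0, 0.0, 0.0, 0.0, 0.0], [6.0, 3.0, 0.5, 0.0, 0.0, 0.0, 0.0, 0.0, 0.0], [6.0, 3.0, 0.5, 0.0, 0.0, 0.0, 0.0, 0.0, 0.0]]
`accumulate(grad_refs[1], [2.0, 2.5, 0.5])` → gradients = [8.0, 5.5, 1.0, 0.0, 0.0, 0.0, 0.0, 0.0, 0.0]; grad_refs = [[8.0, 5.5, 1.0, 0.0, 0.0, 0.0, 0.0, 0.0, 0.0], [8.0, 5.5, 1.0, 0.0, 0.0, 0.0, 0.0, 0.0, 0.0], [8.0, 5.5, 1.0, 0.0, 0.0, 0.0, 0.0, 0.0, 0.0], [8.0, 5.5, 1.0, 0.0, 0.0, 0.0, 0.0, 0.0, 0.0]]
`print(gradients)` → prints [8.0, 5.5, 1.0, 0.0, 0.0, 0.0, 0.0, 0.0, 0.0]
`print(grad_refs[0] is grad_refs[1])` → prints True

Answer:
[8.0, 5.5, 1.0, 0.0, 0.0, 0.0, 0.0, 0.0, 0.0]
True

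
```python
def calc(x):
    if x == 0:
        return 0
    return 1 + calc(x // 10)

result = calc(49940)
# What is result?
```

Count of digits of 49940: 5

Answer: 5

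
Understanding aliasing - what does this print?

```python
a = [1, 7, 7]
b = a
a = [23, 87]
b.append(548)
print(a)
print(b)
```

Key concept: rebinding vs mutation: a is rebound to a new list, b still points at the original.
Step by step:
`a = [1, 7, 7]` → a = [1, 7, 7]
`b = a` → b = [1, 7, 7] (same object as a)
`a = [23, 87]` → a = [23, 87]
`b.append(548)` → b = [1, 7, 7, 548]
`print(a)` → prints [23, 87]
`print(b)` → prints [1, 7, 7, 548]

Answer:
[23, 87]
[1, 7, 7, 548]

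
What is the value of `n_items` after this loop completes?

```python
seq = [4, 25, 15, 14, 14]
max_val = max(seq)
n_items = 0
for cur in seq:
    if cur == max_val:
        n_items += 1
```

Count of max value 25 in [4, 25, 15, 14, 14]
`n_items` takes the values: 0 → 1

Answer: 1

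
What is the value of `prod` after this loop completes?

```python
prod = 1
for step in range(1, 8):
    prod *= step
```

7! = 5040
`prod` takes the values: 1 → 2 → 6 → 24 → 120 → 720 → 5040

Answer: 5040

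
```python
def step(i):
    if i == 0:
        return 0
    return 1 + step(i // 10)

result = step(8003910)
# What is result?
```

Count of digits of 8003910: 7

Answer: 7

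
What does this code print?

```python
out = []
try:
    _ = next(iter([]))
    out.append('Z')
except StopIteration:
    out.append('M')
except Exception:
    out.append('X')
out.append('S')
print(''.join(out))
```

Execution trace: 'M' (except StopIteration) → 'S' (after the try/except). Output: MS

Answer: MS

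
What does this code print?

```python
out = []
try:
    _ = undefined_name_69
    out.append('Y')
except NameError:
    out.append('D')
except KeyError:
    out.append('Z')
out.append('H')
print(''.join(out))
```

Execution trace: 'D' (except NameError) → 'H' (after the try/except). Output: DH

Answer: DH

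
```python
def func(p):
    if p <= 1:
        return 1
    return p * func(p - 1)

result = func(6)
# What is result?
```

func(6) = 6 * 5 * 4 * 3 * 2 * 1 = 720

Answer: 720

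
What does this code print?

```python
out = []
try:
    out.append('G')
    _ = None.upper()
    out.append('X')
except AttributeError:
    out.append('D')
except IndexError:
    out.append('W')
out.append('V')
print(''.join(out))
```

Execution trace: 'G' (try body) → 'D' (except AttributeError) → 'V' (after the try/except). Output: GDV

Answer: GDV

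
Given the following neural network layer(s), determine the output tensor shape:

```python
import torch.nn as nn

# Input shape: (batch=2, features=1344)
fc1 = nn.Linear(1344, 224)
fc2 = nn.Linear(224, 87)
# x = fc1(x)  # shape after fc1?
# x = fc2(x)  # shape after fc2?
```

Input: (2, 1344) -> after fc1: (2, 224) -> Output: (2, 87)

Answer: (2, 87)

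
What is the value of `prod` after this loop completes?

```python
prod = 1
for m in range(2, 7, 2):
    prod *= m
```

Product of even numbers 2 to 6
`prod` takes the values: 1 → 2 → 8 → 48

Answer: 48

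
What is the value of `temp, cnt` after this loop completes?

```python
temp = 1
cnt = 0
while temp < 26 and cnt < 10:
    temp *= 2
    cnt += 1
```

Double until >= 26 or 10 iterations
`temp, cnt` takes the values: (1, 0) → (2, 0) → (2, 1) → (4, 1) → (4, 2) → (8, 2) → (8, 3) → (16, 3) → (16, 4) → (32, 4) → (32, 5)

Answer: 32, 5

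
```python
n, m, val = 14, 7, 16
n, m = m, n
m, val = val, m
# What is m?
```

Trace:
`n, m, val = 14, 7, 16` → n = 14; m = 7; val = 16
`n, m = m, n` → n = 7; m = 14
`m, val = val, m` → m = 16; val = 14
So m = 16

Answer: 16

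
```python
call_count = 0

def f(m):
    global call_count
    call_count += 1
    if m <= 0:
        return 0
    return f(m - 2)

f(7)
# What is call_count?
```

Linear recursion stepping by 2: 5 calls from m=7 down to ≤0.

Answer: 5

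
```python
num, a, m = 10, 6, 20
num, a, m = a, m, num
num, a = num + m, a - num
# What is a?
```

Trace:
`num, a, m = 10, 6, 20` → num = 10; a = 6; m = 20
`num, a, m = a, m, num` → num = 6; a = 20; m = 10
`num, a = num + m, a - num` → num = 16; a = 14
So a = 14

Answer: 14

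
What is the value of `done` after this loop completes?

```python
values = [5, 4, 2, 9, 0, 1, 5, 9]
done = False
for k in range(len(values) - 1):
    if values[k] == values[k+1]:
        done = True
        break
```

Check consecutive duplicates in [5, 4, 2, 9, 0, 1, 5, 9]
`done` takes the values: False

Answer: False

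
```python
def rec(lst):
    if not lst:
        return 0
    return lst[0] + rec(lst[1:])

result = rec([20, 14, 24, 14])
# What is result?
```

20 + 14 + 24 + 14 + 0 = 72

Answer: 72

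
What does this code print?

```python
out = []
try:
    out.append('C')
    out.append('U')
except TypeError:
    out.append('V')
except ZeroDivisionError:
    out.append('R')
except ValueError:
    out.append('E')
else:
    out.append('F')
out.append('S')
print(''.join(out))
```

Execution trace: 'C' (try body) → 'U' (try body, no exception) → 'F' (else) → 'S' (after the try/except). Output: CUFS

Answer: CUFS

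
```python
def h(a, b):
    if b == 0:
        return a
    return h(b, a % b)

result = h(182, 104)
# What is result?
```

h(182, 104) -> h(104, 78) -> h(78, 26) -> h(26, 0) -> 26

Answer: 26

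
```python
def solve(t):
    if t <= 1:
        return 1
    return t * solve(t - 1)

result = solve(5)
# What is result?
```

solve(5) = 5 * 4 * 3 * 2 * 1 = 120

Answer: 120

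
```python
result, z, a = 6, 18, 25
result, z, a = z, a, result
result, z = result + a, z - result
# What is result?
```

Trace:
`result, z, a = 6, 18, 25` → result = 6; z = 18; a = 25
`result, z, a = z, a, result` → result = 18; z = 25; a = 6
`result, z = result + a, z - result` → result = 24; z = 7
So result = 24

Answer: 24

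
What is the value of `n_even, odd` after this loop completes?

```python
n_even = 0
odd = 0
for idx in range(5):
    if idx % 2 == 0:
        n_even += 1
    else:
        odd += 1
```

Count evens and odds in range(5)
`n_even, odd` takes the values: (0, 0) → (1, 0) → (1, 1) → (2, 1) → (2, 2) → (3, 2)

Answer: 3, 2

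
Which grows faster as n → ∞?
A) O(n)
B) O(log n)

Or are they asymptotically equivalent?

O(n) vs O(log n): Higher order terms dominate.

Answer: A) O(n) grows faster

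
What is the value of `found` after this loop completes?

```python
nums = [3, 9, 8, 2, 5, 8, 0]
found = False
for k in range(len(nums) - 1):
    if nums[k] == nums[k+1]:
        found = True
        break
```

Check consecutive duplicates in [3, 9, 8, 2, 5, 8, 0]
`found` takes the values: False

Answer: False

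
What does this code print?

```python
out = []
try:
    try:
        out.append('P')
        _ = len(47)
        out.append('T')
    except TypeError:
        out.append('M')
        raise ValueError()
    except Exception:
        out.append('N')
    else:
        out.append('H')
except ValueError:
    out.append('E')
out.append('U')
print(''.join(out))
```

Execution trace: 'P' (try body) → 'M' (except TypeError) → 'E' (outer except ValueError) → 'U' (after the try/except). Output: PMEU

Answer: PMEU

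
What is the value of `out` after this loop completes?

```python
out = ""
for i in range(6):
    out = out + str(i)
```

Concatenate digits 0 to 5
`out` takes the values: "" → "0" → "01" → "012" → "0123" → "01234" → "012345"

Answer: "012345"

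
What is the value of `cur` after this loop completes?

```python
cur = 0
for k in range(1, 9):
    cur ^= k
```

XOR of 1 to 8
`cur` takes the values: 0 → 1 → 3 → 0 → 4 → 1 → 7 → 0 → 8

Answer: 8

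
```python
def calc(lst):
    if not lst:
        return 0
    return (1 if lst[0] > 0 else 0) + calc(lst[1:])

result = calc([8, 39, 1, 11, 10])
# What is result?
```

Count of positive elements in [8, 39, 1, 11, 10] = 5

Answer: 5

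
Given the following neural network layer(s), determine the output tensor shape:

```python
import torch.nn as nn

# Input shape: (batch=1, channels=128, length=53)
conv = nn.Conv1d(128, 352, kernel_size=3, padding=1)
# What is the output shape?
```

Input: (1, 128, 53) -> Output: (1, 352, 53)

Answer: (1, 352, 53)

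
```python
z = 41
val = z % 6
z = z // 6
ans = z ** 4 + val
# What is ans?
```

Trace:
`z = 41` → z = 41
`val = z % 6` → val = 5
`z = z // 6` → z = 6
`ans = z ** 4 + val` → ans = 1301
So ans = 1301

Answer: 1301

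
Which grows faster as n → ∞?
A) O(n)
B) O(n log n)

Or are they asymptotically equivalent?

O(n) vs O(n log n): Higher order terms dominate.

Answer: B) O(n log n) grows faster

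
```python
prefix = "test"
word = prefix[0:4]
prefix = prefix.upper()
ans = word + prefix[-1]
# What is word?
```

Trace:
`prefix = "test"` → prefix = 'test'
`word = prefix[0:4]` → word = 'test'
`prefix = prefix.upper()` → prefix = 'TEST'
`ans = word + prefix[-1]` → ans = 'testT'
So word = 'test'

Answer: 'test'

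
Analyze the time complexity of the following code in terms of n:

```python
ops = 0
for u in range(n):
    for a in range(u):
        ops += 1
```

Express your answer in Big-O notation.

Each loop level contributes: n × n. Multiplying the contributions gives O(n^2).

Answer: O(n^2)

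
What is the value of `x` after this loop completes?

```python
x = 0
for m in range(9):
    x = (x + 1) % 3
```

Increment mod 3, 9 times = 0
`x` takes the values: 0 → 1 → 2 → 0 → 1 → 2 → 0 → 1 → 2 → 0

Answer: 0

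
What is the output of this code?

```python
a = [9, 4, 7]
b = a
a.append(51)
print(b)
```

Key concept: basic list aliasing.
Step by step:
`a = [9, 4, 7]` → a = [9, 4, 7]
`b = a` → b = [9, 4, 7] (same object as a)
`a.append(51)` → a = [9, 4, 7, 51] (same object as b); b = [9, 4, 7, 51] (same object as a)
`print(b)` → prints [9, 4, 7, 51]

Answer: [9, 4, 7, 51]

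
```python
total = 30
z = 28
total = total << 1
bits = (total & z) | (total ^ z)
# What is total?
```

Trace:
`total = 30` → total = 30
`z = 28` → z = 28
`total = total << 1` → total = 60
`bits = (total & z) | (total ^ z)` → bits = 60
So total = 60

Answer: 60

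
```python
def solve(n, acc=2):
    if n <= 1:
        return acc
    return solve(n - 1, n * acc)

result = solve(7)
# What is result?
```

Accumulator trace (n, acc): (7, 2) -> (6, 14) -> (5, 84) -> (4, 420) -> (3, 1680) -> (2, 5040) -> (1, 10080) -> return 10080

Answer: 10080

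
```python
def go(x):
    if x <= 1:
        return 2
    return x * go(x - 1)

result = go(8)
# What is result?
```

go(8) = 8 * 7 * 6 * 5 * 4 * 3 * 2 * 2 = 80640

Answer: 80640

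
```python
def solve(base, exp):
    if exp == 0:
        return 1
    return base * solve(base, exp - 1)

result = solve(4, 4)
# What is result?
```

solve(4, 4) = 4 * 4 * 4 * 4 = 256

Answer: 256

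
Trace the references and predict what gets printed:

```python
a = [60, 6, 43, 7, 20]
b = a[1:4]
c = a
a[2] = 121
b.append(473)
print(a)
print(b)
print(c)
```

Key concept: slice vs alias.
Step by step:
`a = [60, 6, 43, 7, 20]` → a = [60, 6, 43, 7, 20]
`b = a[1:4]` → b = [6, 43, 7]
`c = a` → c = [60, 6, 43, 7, 20] (same object as a)
`a[2] = 121` → a = [60, 6, 121, 7, 20] (same object as c); c = [60, 6, 121, 7, 20] (same object as a)
`b.append(473)` → b = [6, 43, 7, 473]
`print(a)` → prints [60, 6, 121, 7, 20]
`print(b)` → prints [6, 43, 7, 473]
`print(c)` → prints [60, 6, 121, 7, 20]

Answer:
[60, 6, 121, 7, 20]
[6, 43, 7, 473]
[60, 6, 121, 7, 20]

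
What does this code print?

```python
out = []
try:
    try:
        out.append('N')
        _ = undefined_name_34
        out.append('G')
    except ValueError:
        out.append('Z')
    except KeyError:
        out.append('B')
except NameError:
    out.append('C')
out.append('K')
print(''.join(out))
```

Execution trace: 'N' (inner try body) → 'C' (outer except NameError) → 'K' (after the try/except). Output: NCK

Answer: NCK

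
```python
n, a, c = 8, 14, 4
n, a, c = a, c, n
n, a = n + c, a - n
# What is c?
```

Trace:
`n, a, c = 8, 14, 4` → n = 8; a = 14; c = 4
`n, a, c = a, c, n` → n = 14; a = 4; c = 8
`n, a = n + c, a - n` → n = 22; a = -10
So c = 8

Answer: 8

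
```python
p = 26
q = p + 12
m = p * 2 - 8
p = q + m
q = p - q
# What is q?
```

Trace:
`p = 26` → p = 26
`q = p + 12` → q = 38
`m = p * 2 - 8` → m = 44
`p = q + m` → p = 82
`q = p - q` → q = 44
So q = 44

Answer: 44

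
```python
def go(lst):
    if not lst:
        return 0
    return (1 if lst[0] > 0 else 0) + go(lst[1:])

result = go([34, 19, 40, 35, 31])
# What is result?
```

Count of positive elements in [34, 19, 40, 35, 31] = 5

Answer: 5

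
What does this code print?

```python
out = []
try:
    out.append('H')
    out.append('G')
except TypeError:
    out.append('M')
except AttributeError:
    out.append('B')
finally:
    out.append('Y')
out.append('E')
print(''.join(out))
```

Execution trace: 'H' (try body) → 'G' (try body, no exception) → 'Y' (finally) → 'E' (after the try/except). Output: HGYE

Answer: HGYE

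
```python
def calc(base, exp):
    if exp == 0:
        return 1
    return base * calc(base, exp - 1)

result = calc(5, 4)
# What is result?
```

calc(5, 4) = 5 * 5 * 5 * 5 = 625

Answer: 625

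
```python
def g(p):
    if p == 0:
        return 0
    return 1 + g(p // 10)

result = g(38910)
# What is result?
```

Count of digits of 38910: 5

Answer: 5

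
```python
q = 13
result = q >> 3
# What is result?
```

Trace:
`q = 13` → q = 13
`result = q >> 3` → result = 1
So result = 1

Answer: 1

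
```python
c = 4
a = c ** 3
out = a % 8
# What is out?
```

Trace:
`c = 4` → c = 4
`a = c ** 3` → a = 64
`out = a % 8` → out = 0
So out = 0

Answer: 0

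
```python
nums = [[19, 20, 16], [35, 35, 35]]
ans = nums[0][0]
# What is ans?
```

Trace:
`nums = [[19, 20, 16], [35, 35, 35]]` → nums = [[19, 20, 16], [35, 35, 35]]
`ans = nums[0][0]` → ans = 19
So ans = 19

Answer: 19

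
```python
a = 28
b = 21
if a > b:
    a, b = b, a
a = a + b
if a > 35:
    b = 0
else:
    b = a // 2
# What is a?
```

Trace:
`a = 28` → a = 28
`b = 21` → b = 21
`if a > b: ...` → a > b is True → a = 21; b = 28
`a = a + b` → a = 49
`if a > 35: ...` → a > 35 is True → b = 0
So a = 49

Answer: 49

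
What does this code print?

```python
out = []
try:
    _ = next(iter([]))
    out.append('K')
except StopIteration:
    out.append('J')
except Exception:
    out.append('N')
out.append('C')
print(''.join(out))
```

Execution trace: 'J' (except StopIteration) → 'C' (after the try/except). Output: JC

Answer: JC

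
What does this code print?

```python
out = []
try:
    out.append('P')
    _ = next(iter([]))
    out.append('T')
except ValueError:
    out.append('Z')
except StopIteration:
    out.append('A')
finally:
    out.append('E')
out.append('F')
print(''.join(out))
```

Execution trace: 'P' (try body) → 'A' (except StopIteration) → 'E' (finally) → 'F' (after the try/except). Output: PAEF

Answer: PAEF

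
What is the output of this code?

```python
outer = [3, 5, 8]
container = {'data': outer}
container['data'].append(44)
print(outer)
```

Key concept: dict holds reference to list.
Step by step:
`outer = [3, 5, 8]` → outer = [3, 5, 8]
`container = {'data': outer}` → container = {'data': [3, 5, 8]}
`container['data'].append(44)` → outer = [3, 5, 8, 44]; container = {'data': [3, 5, 8, 44]}
`print(outer)` → prints [3, 5, 8, 44]

Answer: [3, 5, 8, 44]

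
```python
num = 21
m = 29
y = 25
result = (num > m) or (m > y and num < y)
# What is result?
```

Trace:
`num = 21` → num = 21
`m = 29` → m = 29
`y = 25` → y = 25
`result = (num > m) or (m > y and num < y)` → result = True
So result = True

Answer: True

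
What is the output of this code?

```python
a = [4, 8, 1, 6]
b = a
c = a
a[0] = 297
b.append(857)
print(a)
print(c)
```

Key concept: multiple aliases.
Step by step:
`a = [4, 8, 1, 6]` → a = [4, 8, 1, 6]
`b = a` → b = [4, 8, 1, 6] (same object as a)
`c = a` → c = [4, 8, 1, 6] (same object as a, b)
`a[0] = 297` → a = [297, 8, 1, 6] (same object as b, c); b = [297, 8, 1, 6] (same object as a, c); c = [297, 8, 1, 6] (same object as a, b)
`b.append(857)` → a = [297, 8, 1, 6, 857] (same object as b, c); b = [297, 8, 1, 6, 857] (same object as a, c); c = [297, 8, 1, 6, 857] (same object as a, b)
`print(a)` → prints [297, 8, 1, 6, 857]
`print(c)` → prints [297, 8, 1, 6, 857]

Answer:
[297, 8, 1, 6, 857]
[297, 8, 1, 6, 857]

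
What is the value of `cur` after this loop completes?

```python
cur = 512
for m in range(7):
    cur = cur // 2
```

Halve 7 times: 512 // 2^7 = 4
`cur` takes the values: 512 → 256 → 128 → 64 → 32 → 16 → 8 → 4

Answer: 4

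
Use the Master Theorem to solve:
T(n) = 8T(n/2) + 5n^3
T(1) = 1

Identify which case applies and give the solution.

a=8, b=2, f(n)=5n^3. log_2(8) = 3. Since c=3 = 3, Case 2 applies: T(n) = Θ(n^log_b(a) · log n) = O(n^3 log n).

Answer: O(n^3 log n) - Case 2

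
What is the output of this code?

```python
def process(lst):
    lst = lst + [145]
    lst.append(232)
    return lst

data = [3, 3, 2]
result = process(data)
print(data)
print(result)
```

Key concept: rebinding parameter vs mutation.
Step by step:
`data = [3, 3, 2]` → data = [3, 3, 2]
`result = process(data)` → result = [3, 3, 2, 145, 232]
`print(data)` → prints [3, 3, 2]
`print(result)` → prints [3, 3, 2, 145, 232]

Answer:
[3, 3, 2]
[3, 3, 2, 145, 232]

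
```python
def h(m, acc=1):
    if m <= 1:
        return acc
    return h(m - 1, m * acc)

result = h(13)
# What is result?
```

Accumulator trace (n, acc): (13, 1) -> (12, 13) -> (11, 156) -> (10, 1716) -> (9, 17160) -> (8, 154440) -> (7, 1235520) -> (6, 8648640) -> (5, 51891840) -> (4, 259459200) -> (3, 1037836800) -> (2, 3113510400) -> (1, 6227020800) -> return 6227020800

Answer: 6227020800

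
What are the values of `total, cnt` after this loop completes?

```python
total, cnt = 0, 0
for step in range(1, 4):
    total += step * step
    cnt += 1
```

Sum of squares and count
`total, cnt` takes the values: (0, 0) → (1, 0) → (1, 1) → (5, 1) → (5, 2) → (14, 2) → (14, 3)

Answer: 14, 3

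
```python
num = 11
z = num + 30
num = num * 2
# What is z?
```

Trace:
`num = 11` → num = 11
`z = num + 30` → z = 41
`num = num * 2` → num = 22
So z = 41

Answer: 41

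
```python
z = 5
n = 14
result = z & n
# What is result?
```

Trace:
`z = 5` → z = 5
`n = 14` → n = 14
`result = z & n` → result = 4
So result = 4

Answer: 4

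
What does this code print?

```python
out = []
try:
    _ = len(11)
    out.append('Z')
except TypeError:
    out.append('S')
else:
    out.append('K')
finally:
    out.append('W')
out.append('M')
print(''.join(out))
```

Execution trace: 'S' (except TypeError) → 'W' (finally) → 'M' (after the try/except). Output: SWM

Answer: SWM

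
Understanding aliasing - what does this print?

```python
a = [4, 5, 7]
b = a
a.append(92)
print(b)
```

Key concept: basic list aliasing.
Step by step:
`a = [4, 5, 7]` → a = [4, 5, 7]
`b = a` → b = [4, 5, 7] (same object as a)
`a.append(92)` → a = [4, 5, 7, 92] (same object as b); b = [4, 5, 7, 92] (same object as a)
`print(b)` → prints [4, 5, 7, 92]

Answer: [4, 5, 7, 92]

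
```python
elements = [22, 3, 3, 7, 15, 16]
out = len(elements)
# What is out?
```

Trace:
`elements = [22, 3, 3, 7, 15, 16]` → elements = [22, 3, 3, 7, 15, 16]
`out = len(elements)` → out = 6
So out = 6

Answer: 6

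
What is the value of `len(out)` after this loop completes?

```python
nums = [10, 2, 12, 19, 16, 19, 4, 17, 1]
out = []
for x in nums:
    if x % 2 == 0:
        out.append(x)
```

Count even numbers in [10, 2, 12, 19, 16, 19, 4, 17, 1]
`out` takes the values: [] → [10] → [10, 2] → [10, 2, 12] → [10, 2, 12, 16] → [10, 2, 12, 16, 4]
So `len(out)` = 5

Answer: 5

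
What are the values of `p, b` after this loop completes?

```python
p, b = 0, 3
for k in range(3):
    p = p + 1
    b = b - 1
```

p goes 0→3, b goes 3→0
`p, b` takes the values: (0, 3) → (1, 3) → (1, 2) → (2, 2) → (2, 1) → (3, 1) → (3, 0)

Answer: 3, 0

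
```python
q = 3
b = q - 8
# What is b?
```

Trace:
`q = 3` → q = 3
`b = q - 8` → b = -5
So b = -5

Answer: -5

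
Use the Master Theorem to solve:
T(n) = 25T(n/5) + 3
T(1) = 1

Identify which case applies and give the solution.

a=25, b=5, f(n)=3. log_5(25) = 2. Since c=0 < 2, Case 1 applies: T(n) = Θ(n^log_b(a)) = O(n^2).

Answer: O(n^2) - Case 1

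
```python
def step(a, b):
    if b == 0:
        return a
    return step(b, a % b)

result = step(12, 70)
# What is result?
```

step(12, 70) -> step(70, 12) -> step(12, 10) -> step(10, 2) -> step(2, 0) -> 2

Answer: 2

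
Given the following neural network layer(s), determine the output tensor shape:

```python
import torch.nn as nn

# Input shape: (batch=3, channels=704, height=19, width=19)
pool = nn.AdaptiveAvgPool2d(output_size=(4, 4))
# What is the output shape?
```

Input: (3, 704, 19, 19) -> Output: (3, 704, 4, 4)

Answer: (3, 704, 4, 4)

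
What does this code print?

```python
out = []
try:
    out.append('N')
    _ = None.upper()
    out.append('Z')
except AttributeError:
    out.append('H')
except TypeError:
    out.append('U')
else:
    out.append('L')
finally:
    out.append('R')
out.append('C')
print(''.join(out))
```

Execution trace: 'N' (try body) → 'H' (except AttributeError) → 'R' (finally) → 'C' (after the try/except). Output: NHRC

Answer: NHRC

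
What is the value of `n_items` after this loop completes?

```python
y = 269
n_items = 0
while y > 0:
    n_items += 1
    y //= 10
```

Count digits by repeated division by 10
`n_items` takes the values: 0 → 1 → 2 → 3

Answer: 3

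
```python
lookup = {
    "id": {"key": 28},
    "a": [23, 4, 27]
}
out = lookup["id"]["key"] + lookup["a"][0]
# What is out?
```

Trace:
`lookup = { ...` → lookup = {'id': {'key': 28}, 'a': [23, 4, 27]}
`out = lookup["id"]["key"] + lookup["a"][0]` → out = 51
So out = 51

Answer: 51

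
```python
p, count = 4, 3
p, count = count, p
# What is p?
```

Trace:
`p, count = 4, 3` → p = 4; count = 3
`p, count = count, p` → p = 3; count = 4
So p = 3

Answer: 3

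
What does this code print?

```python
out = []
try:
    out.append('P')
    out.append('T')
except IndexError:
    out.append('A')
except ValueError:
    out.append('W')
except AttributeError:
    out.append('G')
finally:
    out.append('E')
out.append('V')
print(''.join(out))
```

Execution trace: 'P' (try body) → 'T' (try body, no exception) → 'E' (finally) → 'V' (after the try/except). Output: PTEV

Answer: PTEV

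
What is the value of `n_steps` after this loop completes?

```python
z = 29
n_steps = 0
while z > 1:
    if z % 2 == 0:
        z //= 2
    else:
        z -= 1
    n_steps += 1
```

Steps to reduce 29 to 1
`n_steps` takes the values: 0 → 1 → 2 → 3 → 4 → 5 → 6 → 7

Answer: 7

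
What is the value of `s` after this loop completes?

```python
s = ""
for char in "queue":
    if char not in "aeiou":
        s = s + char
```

Remove vowels from 'queue'
`s` takes the values: "" → "q"

Answer: "q"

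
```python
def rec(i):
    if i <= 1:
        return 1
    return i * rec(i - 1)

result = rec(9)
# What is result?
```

rec(9) = 9 * 8 * 7 * 6 * 5 * 4 * 3 * 2 * 1 = 362880

Answer: 362880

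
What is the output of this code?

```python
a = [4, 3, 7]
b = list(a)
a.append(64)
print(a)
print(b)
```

Key concept: list() constructor creates copy.
Step by step:
`a = [4, 3, 7]` → a = [4, 3, 7]
`b = list(a)` → b = [4, 3, 7]
`a.append(64)` → a = [4, 3, 7, 64]
`print(a)` → prints [4, 3, 7, 64]
`print(b)` → prints [4, 3, 7]

Answer:
[4, 3, 7, 64]
[4, 3, 7]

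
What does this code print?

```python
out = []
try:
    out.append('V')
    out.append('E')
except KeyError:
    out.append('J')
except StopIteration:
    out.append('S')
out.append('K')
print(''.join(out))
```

Execution trace: 'V' (try body) → 'E' (try body, no exception) → 'K' (after the try/except). Output: VEK

Answer: VEK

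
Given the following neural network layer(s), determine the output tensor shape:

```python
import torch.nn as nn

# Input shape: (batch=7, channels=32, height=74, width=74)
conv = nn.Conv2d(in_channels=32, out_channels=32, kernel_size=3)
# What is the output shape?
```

Input: (7, 32, 74, 74) -> Output: (7, 32, 72, 72)

Answer: (7, 32, 72, 72)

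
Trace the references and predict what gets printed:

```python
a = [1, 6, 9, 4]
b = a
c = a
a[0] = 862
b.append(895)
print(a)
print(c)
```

Key concept: multiple aliases.
Step by step:
`a = [1, 6, 9, 4]` → a = [1, 6, 9, 4]
`b = a` → b = [1, 6, 9, 4] (same object as a)
`c = a` → c = [1, 6, 9, 4] (same object as a, b)
`a[0] = 862` → a = [862, 6, 9, 4] (same object as b, c); b = [862, 6, 9, 4] (same object as a, c); c = [862, 6, 9, 4] (same object as a, b)
`b.append(895)` → a = [862, 6, 9, 4, 895] (same object as b, c); b = [862, 6, 9, 4, 895] (same object as a, c); c = [862, 6, 9, 4, 895] (same object as a, b)
`print(a)` → prints [862, 6, 9, 4, 895]
`print(c)` → prints [862, 6, 9, 4, 895]

Answer:
[862, 6, 9, 4, 895]
[862, 6, 9, 4, 895]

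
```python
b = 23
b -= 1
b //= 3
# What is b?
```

Trace:
`b = 23` → b = 23
`b -= 1` → b = 22
`b //= 3` → b = 7
So b = 7

Answer: 7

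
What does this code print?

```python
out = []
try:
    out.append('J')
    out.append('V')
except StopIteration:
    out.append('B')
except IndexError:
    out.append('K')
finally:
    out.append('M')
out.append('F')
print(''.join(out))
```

Execution trace: 'J' (try body) → 'V' (try body, no exception) → 'M' (finally) → 'F' (after the try/except). Output: JVMF

Answer: JVMF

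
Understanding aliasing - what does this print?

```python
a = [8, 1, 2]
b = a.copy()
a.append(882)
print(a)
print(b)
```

Key concept: list.copy() creates independent copy.
Step by step:
`a = [8, 1, 2]` → a = [8, 1, 2]
`b = a.copy()` → b = [8, 1, 2]
`a.append(882)` → a = [8, 1, 2, 882]
`print(a)` → prints [8, 1, 2, 882]
`print(b)` → prints [8, 1, 2]

Answer:
[8, 1, 2, 882]
[8, 1, 2]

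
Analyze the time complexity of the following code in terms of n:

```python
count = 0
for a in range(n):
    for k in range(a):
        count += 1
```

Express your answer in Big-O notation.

Each loop level contributes: n × n. Multiplying the contributions gives O(n^2).

Answer: O(n^2)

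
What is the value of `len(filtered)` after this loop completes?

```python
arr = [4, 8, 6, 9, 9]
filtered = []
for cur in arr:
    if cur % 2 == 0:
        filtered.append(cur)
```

Count even numbers in [4, 8, 6, 9, 9]
`filtered` takes the values: [] → [4] → [4, 8] → [4, 8, 6]
So `len(filtered)` = 3

Answer: 3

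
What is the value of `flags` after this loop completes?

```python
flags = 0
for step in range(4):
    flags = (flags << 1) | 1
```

Build 4 consecutive 1-bits: 0b1111
`flags` takes the values: 0 → 1 → 3 → 7 → 15

Answer: 15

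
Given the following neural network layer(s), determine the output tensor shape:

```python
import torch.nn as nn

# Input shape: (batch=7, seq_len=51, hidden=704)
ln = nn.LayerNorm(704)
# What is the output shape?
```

Input: (7, 51, 704) -> Output: (7, 51, 704)

Answer: (7, 51, 704)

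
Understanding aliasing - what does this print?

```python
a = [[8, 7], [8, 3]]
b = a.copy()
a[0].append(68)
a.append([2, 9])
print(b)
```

Key concept: shallow copy with nested lists.
Step by step:
`a = [[8, 7], [8, 3]]` → a = [[8, 7], [8, 3]]
`b = a.copy()` → b = [[8, 7], [8, 3]]
`a[0].append(68)` → a = [[8, 7, 68], [8, 3]]; b = [[8, 7, 68], [8, 3]]
`a.append([2, 9])` → a = [[8, 7, 68], [8, 3], [2, 9]]
`print(b)` → prints [[8, 7, 68], [8, 3]]

Answer: [[8, 7, 68], [8, 3]]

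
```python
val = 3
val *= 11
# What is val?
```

Trace:
`val = 3` → val = 3
`val *= 11` → val = 33
So val = 33

Answer: 33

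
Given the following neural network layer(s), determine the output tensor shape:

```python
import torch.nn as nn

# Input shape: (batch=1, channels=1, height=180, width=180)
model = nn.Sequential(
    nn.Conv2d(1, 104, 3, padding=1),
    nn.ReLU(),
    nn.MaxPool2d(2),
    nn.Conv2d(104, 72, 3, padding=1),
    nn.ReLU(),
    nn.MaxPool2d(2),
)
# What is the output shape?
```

Input: (1, 1, 180, 180) -> after first Conv2d: (1, 104, 180, 180) -> after first MaxPool2d: (1, 104, 90, 90) -> after second Conv2d: (1, 72, 90, 90) -> Output: (1, 72, 45, 45)

Answer: (1, 72, 45, 45)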